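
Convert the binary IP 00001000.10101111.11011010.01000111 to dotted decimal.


00001000 = 8
10101111 = 175
11011010 = 218
01000111 = 71
IP: 8.175.218.71


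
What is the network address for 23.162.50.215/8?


IP:   00010111.10100010.00110010.11010111
Mask: 11111111.00000000.00000000.00000000
AND operation:
Net:  00010111.00000000.00000000.00000000
Network: 23.0.0.0/8


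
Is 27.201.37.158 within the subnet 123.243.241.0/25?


Subnet network: 123.243.241.0
Test IP AND mask: 27.201.37.128
No, 27.201.37.158 is not in 123.243.241.0/25


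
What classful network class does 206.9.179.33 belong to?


First octet: 206
Binary: 11001110
110xxxxx -> Class C (192-223)
Class C, default mask 255.255.255.0 (/24)


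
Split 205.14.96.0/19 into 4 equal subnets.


New prefix = 19 + 2 = 21
Each subnet has 2048 addresses
  205.14.96.0/21
  205.14.104.0/21
  205.14.112.0/21
  205.14.120.0/21
Subnets: 205.14.96.0/21, 205.14.104.0/21, 205.14.112.0/21, 205.14.120.0/21


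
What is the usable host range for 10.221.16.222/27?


Network: 10.221.16.192
Broadcast: 10.221.16.223
First usable = network + 1
Last usable = broadcast - 1
Range: 10.221.16.193 to 10.221.16.222


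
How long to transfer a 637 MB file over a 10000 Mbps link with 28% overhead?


Effective throughput = 10000 * (1 - 28/100) = 7200 Mbps
File size in Mb = 637 * 8 = 5096 Mb
Time = 5096 / 7200
Time = 0.7078 seconds


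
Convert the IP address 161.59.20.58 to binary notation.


161 = 10100001
59 = 00111011
20 = 00010100
58 = 00111010
Binary: 10100001.00111011.00010100.00111010


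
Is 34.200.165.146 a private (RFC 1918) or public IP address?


RFC 1918 private ranges:
  10.0.0.0/8 (10.0.0.0 - 10.255.255.255)
  172.16.0.0/12 (172.16.0.0 - 172.31.255.255)
  192.168.0.0/16 (192.168.0.0 - 192.168.255.255)
Public (not in any RFC 1918 range)


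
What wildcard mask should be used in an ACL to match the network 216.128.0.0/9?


Subnet mask: 255.128.0.0
Wildcard = 255.255.255.255 - subnet mask
255 - 255 = 0
255 - 128 = 127
255 - 0 = 255
255 - 0 = 255
Wildcard: 0.127.255.255


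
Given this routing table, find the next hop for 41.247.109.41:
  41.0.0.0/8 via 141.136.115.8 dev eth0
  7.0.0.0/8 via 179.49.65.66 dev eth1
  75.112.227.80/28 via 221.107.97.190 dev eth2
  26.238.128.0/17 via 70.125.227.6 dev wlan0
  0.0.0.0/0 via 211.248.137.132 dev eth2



Longest prefix match for 41.247.109.41:
  /8 41.0.0.0: MATCH
  /8 7.0.0.0: no
  /28 75.112.227.80: no
  /17 26.238.128.0: no
  /0 0.0.0.0: MATCH
Selected: next-hop 141.136.115.8 via eth0 (matched /8)


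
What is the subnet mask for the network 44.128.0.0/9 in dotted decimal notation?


/9 means 9 network bits, 23 host bits
Binary: 11111111100000000000000000000000
Mask: 255.128.0.0


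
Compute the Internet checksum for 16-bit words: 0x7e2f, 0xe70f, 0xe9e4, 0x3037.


Sum all words (with carry folding):
+ 0x7e2f = 0x7e2f
+ 0xe70f = 0x653f
+ 0xe9e4 = 0x4f24
+ 0x3037 = 0x7f5b
One's complement: ~0x7f5b
Checksum = 0x80a4


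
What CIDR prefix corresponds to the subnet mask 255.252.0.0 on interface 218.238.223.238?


Binary: 11111111.11111100.00000000.00000000
Count leading 1s
Prefix: /14


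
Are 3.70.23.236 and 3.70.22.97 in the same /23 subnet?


Mask: 255.255.254.0
3.70.23.236 AND mask = 3.70.22.0
3.70.22.97 AND mask = 3.70.22.0
Yes, same subnet (3.70.22.0)


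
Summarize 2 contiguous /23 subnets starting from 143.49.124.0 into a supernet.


Original prefix: /23
Number of subnets: 2 = 2^1
New prefix = 23 - 1 = 22
Supernet: 143.49.124.0/22


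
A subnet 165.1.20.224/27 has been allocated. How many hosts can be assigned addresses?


Host bits = 32 - 27 = 5
Total addresses = 2^5 = 32
Usable = total - 2 (network and broadcast)
Usable hosts: 30


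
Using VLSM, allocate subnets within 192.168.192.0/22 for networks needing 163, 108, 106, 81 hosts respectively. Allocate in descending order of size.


163 hosts -> /24 (254 usable): 192.168.192.0/24
108 hosts -> /25 (126 usable): 192.168.193.0/25
106 hosts -> /25 (126 usable): 192.168.193.128/25
81 hosts -> /25 (126 usable): 192.168.194.0/25
Allocation: 192.168.192.0/24 (163 hosts, 254 usable); 192.168.193.0/25 (108 hosts, 126 usable); 192.168.193.128/25 (106 hosts, 126 usable); 192.168.194.0/25 (81 hosts, 126 usable)


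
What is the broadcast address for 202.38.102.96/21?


Network: 202.38.96.0/21
Host bits = 11
Set all host bits to 1:
Broadcast: 202.38.103.255


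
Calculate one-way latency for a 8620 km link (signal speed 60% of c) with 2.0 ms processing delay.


Speed = 0.6 * 3e5 km/s = 180000 km/s
Propagation delay = 8620 / 180000 = 0.0479 s = 47.8889 ms
Processing delay = 2.0 ms
Total one-way latency = 49.8889 ms


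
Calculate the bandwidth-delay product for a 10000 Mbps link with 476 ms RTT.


BDP = bandwidth * RTT
= 10000 Mbps * 476 ms
= 10000 * 1e6 * 476 / 1000 bits
= 4760000000 bits
= 595000000 bytes
= 581054.6875 KB
BDP = 4760000000 bits (595000000 bytes)


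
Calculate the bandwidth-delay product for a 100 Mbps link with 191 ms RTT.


BDP = bandwidth * RTT
= 100 Mbps * 191 ms
= 100 * 1e6 * 191 / 1000 bits
= 19100000 bits
= 2387500 bytes
= 2331.543 KB
BDP = 19100000 bits (2387500 bytes)


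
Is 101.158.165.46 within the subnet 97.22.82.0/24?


Subnet network: 97.22.82.0
Test IP AND mask: 101.158.165.0
No, 101.158.165.46 is not in 97.22.82.0/24


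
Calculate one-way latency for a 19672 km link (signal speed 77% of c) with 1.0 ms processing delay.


Speed = 0.77 * 3e5 km/s = 231000 km/s
Propagation delay = 19672 / 231000 = 0.0852 s = 85.1602 ms
Processing delay = 1.0 ms
Total one-way latency = 86.1602 ms


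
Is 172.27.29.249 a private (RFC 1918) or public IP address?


RFC 1918 private ranges:
  10.0.0.0/8 (10.0.0.0 - 10.255.255.255)
  172.16.0.0/12 (172.16.0.0 - 172.31.255.255)
  192.168.0.0/16 (192.168.0.0 - 192.168.255.255)
Private (in 172.16.0.0/12)


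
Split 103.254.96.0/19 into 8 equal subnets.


New prefix = 19 + 3 = 22
Each subnet has 1024 addresses
  103.254.96.0/22
  103.254.100.0/22
  103.254.104.0/22
  103.254.108.0/22
  103.254.112.0/22
  103.254.116.0/22
  103.254.120.0/22
  103.254.124.0/22
Subnets: 103.254.96.0/22, 103.254.100.0/22, 103.254.104.0/22, 103.254.108.0/22, 103.254.112.0/22, 103.254.116.0/22, 103.254.120.0/22, 103.254.124.0/22


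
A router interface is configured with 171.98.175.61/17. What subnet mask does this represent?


/17 means 17 network bits, 15 host bits
Binary: 11111111111111111000000000000000
Mask: 255.255.128.0


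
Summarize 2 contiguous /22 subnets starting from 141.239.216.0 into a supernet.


Original prefix: /22
Number of subnets: 2 = 2^1
New prefix = 22 - 1 = 21
Supernet: 141.239.216.0/21


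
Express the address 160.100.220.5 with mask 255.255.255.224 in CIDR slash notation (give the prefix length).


Binary: 11111111.11111111.11111111.11100000
Count leading 1s
Prefix: /27


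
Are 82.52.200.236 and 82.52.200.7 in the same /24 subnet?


Mask: 255.255.255.0
82.52.200.236 AND mask = 82.52.200.0
82.52.200.7 AND mask = 82.52.200.0
Yes, same subnet (82.52.200.0)


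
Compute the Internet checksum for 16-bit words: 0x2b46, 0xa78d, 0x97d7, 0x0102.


Sum all words (with carry folding):
+ 0x2b46 = 0x2b46
+ 0xa78d = 0xd2d3
+ 0x97d7 = 0x6aab
+ 0x0102 = 0x6bad
One's complement: ~0x6bad
Checksum = 0x9452


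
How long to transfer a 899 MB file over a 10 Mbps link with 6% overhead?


Effective throughput = 10 * (1 - 6/100) = 9.4 Mbps
File size in Mb = 899 * 8 = 7192 Mb
Time = 7192 / 9.4
Time = 765.1064 seconds


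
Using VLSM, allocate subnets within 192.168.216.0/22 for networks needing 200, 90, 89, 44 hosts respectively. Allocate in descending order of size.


200 hosts -> /24 (254 usable): 192.168.216.0/24
90 hosts -> /25 (126 usable): 192.168.217.0/25
89 hosts -> /25 (126 usable): 192.168.217.128/25
44 hosts -> /26 (62 usable): 192.168.218.0/26
Allocation: 192.168.216.0/24 (200 hosts, 254 usable); 192.168.217.0/25 (90 hosts, 126 usable); 192.168.217.128/25 (89 hosts, 126 usable); 192.168.218.0/26 (44 hosts, 62 usable)


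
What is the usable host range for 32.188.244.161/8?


Network: 32.0.0.0
Broadcast: 32.255.255.255
First usable = network + 1
Last usable = broadcast - 1
Range: 32.0.0.1 to 32.255.255.254


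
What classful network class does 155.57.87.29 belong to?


First octet: 155
Binary: 10011011
10xxxxxx -> Class B (128-191)
Class B, default mask 255.255.0.0 (/16)


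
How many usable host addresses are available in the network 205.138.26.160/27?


Host bits = 32 - 27 = 5
Total addresses = 2^5 = 32
Usable = total - 2 (network and broadcast)
Usable hosts: 30


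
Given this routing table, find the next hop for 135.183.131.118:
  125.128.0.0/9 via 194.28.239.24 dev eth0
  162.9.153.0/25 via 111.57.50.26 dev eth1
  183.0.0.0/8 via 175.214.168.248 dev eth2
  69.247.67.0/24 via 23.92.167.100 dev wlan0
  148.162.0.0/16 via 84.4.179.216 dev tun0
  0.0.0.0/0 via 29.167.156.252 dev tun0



Longest prefix match for 135.183.131.118:
  /9 125.128.0.0: no
  /25 162.9.153.0: no
  /8 183.0.0.0: no
  /24 69.247.67.0: no
  /16 148.162.0.0: no
  /0 0.0.0.0: MATCH
Selected: next-hop 29.167.156.252 via tun0 (matched /0)


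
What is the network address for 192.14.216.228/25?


IP:   11000000.00001110.11011000.11100100
Mask: 11111111.11111111.11111111.10000000
AND operation:
Net:  11000000.00001110.11011000.10000000
Network: 192.14.216.128/25


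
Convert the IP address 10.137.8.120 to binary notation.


10 = 00001010
137 = 10001001
8 = 00001000
120 = 01111000
Binary: 00001010.10001001.00001000.01111000


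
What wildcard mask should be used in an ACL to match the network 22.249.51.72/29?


Subnet mask: 255.255.255.248
Wildcard = 255.255.255.255 - subnet mask
255 - 255 = 0
255 - 255 = 0
255 - 255 = 0
255 - 248 = 7
Wildcard: 0.0.0.7


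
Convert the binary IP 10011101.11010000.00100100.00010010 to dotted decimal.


10011101 = 157
11010000 = 208
00100100 = 36
00010010 = 18
IP: 157.208.36.18


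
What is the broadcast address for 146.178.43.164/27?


Network: 146.178.43.160/27
Host bits = 5
Set all host bits to 1:
Broadcast: 146.178.43.191


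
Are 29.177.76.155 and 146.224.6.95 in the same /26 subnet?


Mask: 255.255.255.192
29.177.76.155 AND mask = 29.177.76.128
146.224.6.95 AND mask = 146.224.6.64
No, different subnets (29.177.76.128 vs 146.224.6.64)


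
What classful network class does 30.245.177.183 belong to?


First octet: 30
Binary: 00011110
0xxxxxxx -> Class A (1-126)
Class A, default mask 255.0.0.0 (/8)


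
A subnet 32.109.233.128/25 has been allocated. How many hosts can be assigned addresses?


Host bits = 32 - 25 = 7
Total addresses = 2^7 = 128
Usable = total - 2 (network and broadcast)
Usable hosts: 126


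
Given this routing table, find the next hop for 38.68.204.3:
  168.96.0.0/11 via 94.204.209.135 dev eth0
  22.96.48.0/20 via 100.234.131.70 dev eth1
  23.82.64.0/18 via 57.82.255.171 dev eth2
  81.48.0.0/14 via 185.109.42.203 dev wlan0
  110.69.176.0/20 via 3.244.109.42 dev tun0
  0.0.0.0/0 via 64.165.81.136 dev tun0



Longest prefix match for 38.68.204.3:
  /11 168.96.0.0: no
  /20 22.96.48.0: no
  /18 23.82.64.0: no
  /14 81.48.0.0: no
  /20 110.69.176.0: no
  /0 0.0.0.0: MATCH
Selected: next-hop 64.165.81.136 via tun0 (matched /0)


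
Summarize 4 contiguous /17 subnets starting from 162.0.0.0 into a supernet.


Original prefix: /17
Number of subnets: 4 = 2^2
New prefix = 17 - 2 = 15
Supernet: 162.0.0.0/15


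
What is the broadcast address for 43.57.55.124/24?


Network: 43.57.55.0/24
Host bits = 8
Set all host bits to 1:
Broadcast: 43.57.55.255


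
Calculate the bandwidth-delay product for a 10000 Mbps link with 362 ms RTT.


BDP = bandwidth * RTT
= 10000 Mbps * 362 ms
= 10000 * 1e6 * 362 / 1000 bits
= 3620000000 bits
= 452500000 bytes
= 441894.5312 KB
BDP = 3620000000 bits (452500000 bytes)


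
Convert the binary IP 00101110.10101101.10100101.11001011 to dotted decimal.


00101110 = 46
10101101 = 173
10100101 = 165
11001011 = 203
IP: 46.173.165.203


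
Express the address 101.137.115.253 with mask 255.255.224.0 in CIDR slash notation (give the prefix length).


Binary: 11111111.11111111.11100000.00000000
Count leading 1s
Prefix: /19


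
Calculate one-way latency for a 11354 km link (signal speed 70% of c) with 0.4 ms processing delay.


Speed = 0.7 * 3e5 km/s = 210000 km/s
Propagation delay = 11354 / 210000 = 0.0541 s = 54.0667 ms
Processing delay = 0.4 ms
Total one-way latency = 54.4667 ms


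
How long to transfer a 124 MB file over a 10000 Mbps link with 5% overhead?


Effective throughput = 10000 * (1 - 5/100) = 9500 Mbps
File size in Mb = 124 * 8 = 992 Mb
Time = 992 / 9500
Time = 0.1044 seconds


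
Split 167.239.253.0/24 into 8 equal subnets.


New prefix = 24 + 3 = 27
Each subnet has 32 addresses
  167.239.253.0/27
  167.239.253.32/27
  167.239.253.64/27
  167.239.253.96/27
  167.239.253.128/27
  167.239.253.160/27
  167.239.253.192/27
  167.239.253.224/27
Subnets: 167.239.253.0/27, 167.239.253.32/27, 167.239.253.64/27, 167.239.253.96/27, 167.239.253.128/27, 167.239.253.160/27, 167.239.253.192/27, 167.239.253.224/27


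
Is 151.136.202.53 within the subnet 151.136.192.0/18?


Subnet network: 151.136.192.0
Test IP AND mask: 151.136.192.0
Yes, 151.136.202.53 is in 151.136.192.0/18


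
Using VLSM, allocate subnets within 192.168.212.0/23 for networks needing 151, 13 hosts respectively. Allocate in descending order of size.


151 hosts -> /24 (254 usable): 192.168.212.0/24
13 hosts -> /28 (14 usable): 192.168.213.0/28
Allocation: 192.168.212.0/24 (151 hosts, 254 usable); 192.168.213.0/28 (13 hosts, 14 usable)


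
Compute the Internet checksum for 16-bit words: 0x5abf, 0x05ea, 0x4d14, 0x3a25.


Sum all words (with carry folding):
+ 0x5abf = 0x5abf
+ 0x05ea = 0x60a9
+ 0x4d14 = 0xadbd
+ 0x3a25 = 0xe7e2
One's complement: ~0xe7e2
Checksum = 0x181d


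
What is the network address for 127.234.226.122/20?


IP:   01111111.11101010.11100010.01111010
Mask: 11111111.11111111.11110000.00000000
AND operation:
Net:  01111111.11101010.11100000.00000000
Network: 127.234.224.0/20


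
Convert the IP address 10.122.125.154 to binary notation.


10 = 00001010
122 = 01111010
125 = 01111101
154 = 10011010
Binary: 00001010.01111010.01111101.10011010


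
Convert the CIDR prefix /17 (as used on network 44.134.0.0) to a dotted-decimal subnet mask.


/17 means 17 network bits, 15 host bits
Binary: 11111111111111111000000000000000
Mask: 255.255.128.0


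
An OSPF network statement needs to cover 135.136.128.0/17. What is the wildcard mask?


Subnet mask: 255.255.128.0
Wildcard = 255.255.255.255 - subnet mask
255 - 255 = 0
255 - 255 = 0
255 - 128 = 127
255 - 0 = 255
Wildcard: 0.0.127.255


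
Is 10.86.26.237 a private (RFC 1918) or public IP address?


RFC 1918 private ranges:
  10.0.0.0/8 (10.0.0.0 - 10.255.255.255)
  172.16.0.0/12 (172.16.0.0 - 172.31.255.255)
  192.168.0.0/16 (192.168.0.0 - 192.168.255.255)
Private (in 10.0.0.0/8)


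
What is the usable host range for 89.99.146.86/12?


Network: 89.96.0.0
Broadcast: 89.111.255.255
First usable = network + 1
Last usable = broadcast - 1
Range: 89.96.0.1 to 89.111.255.254


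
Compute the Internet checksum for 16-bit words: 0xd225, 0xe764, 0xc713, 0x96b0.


Sum all words (with carry folding):
+ 0xd225 = 0xd225
+ 0xe764 = 0xb98a
+ 0xc713 = 0x809e
+ 0x96b0 = 0x174f
One's complement: ~0x174f
Checksum = 0xe8b0


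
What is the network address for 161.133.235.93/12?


IP:   10100001.10000101.11101011.01011101
Mask: 11111111.11110000.00000000.00000000
AND operation:
Net:  10100001.10000000.00000000.00000000
Network: 161.128.0.0/12


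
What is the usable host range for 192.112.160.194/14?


Network: 192.112.0.0
Broadcast: 192.115.255.255
First usable = network + 1
Last usable = broadcast - 1
Range: 192.112.0.1 to 192.115.255.254


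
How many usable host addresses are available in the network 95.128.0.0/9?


Host bits = 32 - 9 = 23
Total addresses = 2^23 = 8388608
Usable = total - 2 (network and broadcast)
Usable hosts: 8388606


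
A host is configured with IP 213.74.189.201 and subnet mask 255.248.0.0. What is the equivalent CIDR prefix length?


Binary: 11111111.11111000.00000000.00000000
Count leading 1s
Prefix: /13


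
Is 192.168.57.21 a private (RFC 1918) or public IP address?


RFC 1918 private ranges:
  10.0.0.0/8 (10.0.0.0 - 10.255.255.255)
  172.16.0.0/12 (172.16.0.0 - 172.31.255.255)
  192.168.0.0/16 (192.168.0.0 - 192.168.255.255)
Private (in 192.168.0.0/16)


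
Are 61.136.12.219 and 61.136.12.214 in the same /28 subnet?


Mask: 255.255.255.240
61.136.12.219 AND mask = 61.136.12.208
61.136.12.214 AND mask = 61.136.12.208
Yes, same subnet (61.136.12.208)


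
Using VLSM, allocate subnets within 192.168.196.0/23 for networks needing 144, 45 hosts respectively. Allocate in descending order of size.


144 hosts -> /24 (254 usable): 192.168.196.0/24
45 hosts -> /26 (62 usable): 192.168.197.0/26
Allocation: 192.168.196.0/24 (144 hosts, 254 usable); 192.168.197.0/26 (45 hosts, 62 usable)


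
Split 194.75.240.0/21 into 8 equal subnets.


New prefix = 21 + 3 = 24
Each subnet has 256 addresses
  194.75.240.0/24
  194.75.241.0/24
  194.75.242.0/24
  194.75.243.0/24
  194.75.244.0/24
  194.75.245.0/24
  194.75.246.0/24
  194.75.247.0/24
Subnets: 194.75.240.0/24, 194.75.241.0/24, 194.75.242.0/24, 194.75.243.0/24, 194.75.244.0/24, 194.75.245.0/24, 194.75.246.0/24, 194.75.247.0/24


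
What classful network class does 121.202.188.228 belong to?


First octet: 121
Binary: 01111001
0xxxxxxx -> Class A (1-126)
Class A, default mask 255.0.0.0 (/8)


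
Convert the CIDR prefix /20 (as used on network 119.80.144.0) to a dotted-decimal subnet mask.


/20 means 20 network bits, 12 host bits
Binary: 11111111111111111111000000000000
Mask: 255.255.240.0


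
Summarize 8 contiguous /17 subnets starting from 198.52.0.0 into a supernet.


Original prefix: /17
Number of subnets: 8 = 2^3
New prefix = 17 - 3 = 14
Supernet: 198.52.0.0/14


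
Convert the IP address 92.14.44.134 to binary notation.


92 = 01011100
14 = 00001110
44 = 00101100
134 = 10000110
Binary: 01011100.00001110.00101100.10000110


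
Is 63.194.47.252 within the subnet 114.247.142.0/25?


Subnet network: 114.247.142.0
Test IP AND mask: 63.194.47.128
No, 63.194.47.252 is not in 114.247.142.0/25


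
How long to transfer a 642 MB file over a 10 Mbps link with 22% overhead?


Effective throughput = 10 * (1 - 22/100) = 7.8 Mbps
File size in Mb = 642 * 8 = 5136 Mb
Time = 5136 / 7.8
Time = 658.4615 seconds


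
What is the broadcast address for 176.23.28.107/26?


Network: 176.23.28.64/26
Host bits = 6
Set all host bits to 1:
Broadcast: 176.23.28.127


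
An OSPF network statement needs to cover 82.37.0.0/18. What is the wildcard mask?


Subnet mask: 255.255.192.0
Wildcard = 255.255.255.255 - subnet mask
255 - 255 = 0
255 - 255 = 0
255 - 192 = 63
255 - 0 = 255
Wildcard: 0.0.63.255


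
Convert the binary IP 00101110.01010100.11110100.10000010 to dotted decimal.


00101110 = 46
01010100 = 84
11110100 = 244
10000010 = 130
IP: 46.84.244.130


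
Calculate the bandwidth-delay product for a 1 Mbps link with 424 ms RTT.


BDP = bandwidth * RTT
= 1 Mbps * 424 ms
= 1 * 1e6 * 424 / 1000 bits
= 424000 bits
= 53000 bytes
= 51.7578 KB
BDP = 424000 bits (53000 bytes)


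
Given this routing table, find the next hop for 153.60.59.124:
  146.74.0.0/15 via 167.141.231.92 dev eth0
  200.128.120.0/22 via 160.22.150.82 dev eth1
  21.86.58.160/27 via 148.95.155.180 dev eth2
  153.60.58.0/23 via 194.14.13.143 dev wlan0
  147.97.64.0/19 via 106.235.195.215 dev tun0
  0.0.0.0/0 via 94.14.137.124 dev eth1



Longest prefix match for 153.60.59.124:
  /15 146.74.0.0: no
  /22 200.128.120.0: no
  /27 21.86.58.160: no
  /23 153.60.58.0: MATCH
  /19 147.97.64.0: no
  /0 0.0.0.0: MATCH
Selected: next-hop 194.14.13.143 via wlan0 (matched /23)


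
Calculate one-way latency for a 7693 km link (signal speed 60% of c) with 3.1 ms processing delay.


Speed = 0.6 * 3e5 km/s = 180000 km/s
Propagation delay = 7693 / 180000 = 0.0427 s = 42.7389 ms
Processing delay = 3.1 ms
Total one-way latency = 45.8389 ms


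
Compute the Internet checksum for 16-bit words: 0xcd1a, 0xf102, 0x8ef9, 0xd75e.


Sum all words (with carry folding):
+ 0xcd1a = 0xcd1a
+ 0xf102 = 0xbe1d
+ 0x8ef9 = 0x4d17
+ 0xd75e = 0x2476
One's complement: ~0x2476
Checksum = 0xdb89


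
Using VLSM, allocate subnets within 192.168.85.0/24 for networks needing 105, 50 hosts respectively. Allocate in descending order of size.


105 hosts -> /25 (126 usable): 192.168.85.0/25
50 hosts -> /26 (62 usable): 192.168.85.128/26
Allocation: 192.168.85.0/25 (105 hosts, 126 usable); 192.168.85.128/26 (50 hosts, 62 usable)


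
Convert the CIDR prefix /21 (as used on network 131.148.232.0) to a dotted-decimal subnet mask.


/21 means 21 network bits, 11 host bits
Binary: 11111111111111111111100000000000
Mask: 255.255.248.0


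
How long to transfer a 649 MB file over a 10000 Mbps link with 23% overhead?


Effective throughput = 10000 * (1 - 23/100) = 7700 Mbps
File size in Mb = 649 * 8 = 5192 Mb
Time = 5192 / 7700
Time = 0.6743 seconds


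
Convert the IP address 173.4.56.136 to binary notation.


173 = 10101101
4 = 00000100
56 = 00111000
136 = 10001000
Binary: 10101101.00000100.00111000.10001000


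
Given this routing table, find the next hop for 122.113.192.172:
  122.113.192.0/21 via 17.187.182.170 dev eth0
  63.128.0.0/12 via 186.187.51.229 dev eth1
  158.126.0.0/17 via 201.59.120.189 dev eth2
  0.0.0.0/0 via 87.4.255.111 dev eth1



Longest prefix match for 122.113.192.172:
  /21 122.113.192.0: MATCH
  /12 63.128.0.0: no
  /17 158.126.0.0: no
  /0 0.0.0.0: MATCH
Selected: next-hop 17.187.182.170 via eth0 (matched /21)


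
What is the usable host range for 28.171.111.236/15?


Network: 28.170.0.0
Broadcast: 28.171.255.255
First usable = network + 1
Last usable = broadcast - 1
Range: 28.170.0.1 to 28.171.255.254


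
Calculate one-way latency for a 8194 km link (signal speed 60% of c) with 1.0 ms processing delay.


Speed = 0.6 * 3e5 km/s = 180000 km/s
Propagation delay = 8194 / 180000 = 0.0455 s = 45.5222 ms
Processing delay = 1.0 ms
Total one-way latency = 46.5222 ms


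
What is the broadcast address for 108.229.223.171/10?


Network: 108.192.0.0/10
Host bits = 22
Set all host bits to 1:
Broadcast: 108.255.255.255


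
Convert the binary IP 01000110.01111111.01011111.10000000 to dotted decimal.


01000110 = 70
01111111 = 127
01011111 = 95
10000000 = 128
IP: 70.127.95.128


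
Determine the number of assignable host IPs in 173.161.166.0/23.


Host bits = 32 - 23 = 9
Total addresses = 2^9 = 512
Usable = total - 2 (network and broadcast)
Usable hosts: 510


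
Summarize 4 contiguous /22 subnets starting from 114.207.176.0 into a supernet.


Original prefix: /22
Number of subnets: 4 = 2^2
New prefix = 22 - 2 = 20
Supernet: 114.207.176.0/20


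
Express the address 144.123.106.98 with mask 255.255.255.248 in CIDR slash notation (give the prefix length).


Binary: 11111111.11111111.11111111.11111000
Count leading 1s
Prefix: /29


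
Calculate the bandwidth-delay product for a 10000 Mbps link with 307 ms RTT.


BDP = bandwidth * RTT
= 10000 Mbps * 307 ms
= 10000 * 1e6 * 307 / 1000 bits
= 3070000000 bits
= 383750000 bytes
= 374755.8594 KB
BDP = 3070000000 bits (383750000 bytes)


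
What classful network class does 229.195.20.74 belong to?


First octet: 229
Binary: 11100101
1110xxxx -> Class D (224-239)
Class D (multicast), default mask N/A


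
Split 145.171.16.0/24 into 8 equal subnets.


New prefix = 24 + 3 = 27
Each subnet has 32 addresses
  145.171.16.0/27
  145.171.16.32/27
  145.171.16.64/27
  145.171.16.96/27
  145.171.16.128/27
  145.171.16.160/27
  145.171.16.192/27
  145.171.16.224/27
Subnets: 145.171.16.0/27, 145.171.16.32/27, 145.171.16.64/27, 145.171.16.96/27, 145.171.16.128/27, 145.171.16.160/27, 145.171.16.192/27, 145.171.16.224/27


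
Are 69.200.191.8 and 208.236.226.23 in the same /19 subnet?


Mask: 255.255.224.0
69.200.191.8 AND mask = 69.200.160.0
208.236.226.23 AND mask = 208.236.224.0
No, different subnets (69.200.160.0 vs 208.236.224.0)


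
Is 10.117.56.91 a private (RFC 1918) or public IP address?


RFC 1918 private ranges:
  10.0.0.0/8 (10.0.0.0 - 10.255.255.255)
  172.16.0.0/12 (172.16.0.0 - 172.31.255.255)
  192.168.0.0/16 (192.168.0.0 - 192.168.255.255)
Private (in 10.0.0.0/8)


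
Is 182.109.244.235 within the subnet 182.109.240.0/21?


Subnet network: 182.109.240.0
Test IP AND mask: 182.109.240.0
Yes, 182.109.244.235 is in 182.109.240.0/21


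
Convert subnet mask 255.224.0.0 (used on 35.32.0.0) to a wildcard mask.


Subnet mask: 255.224.0.0
Wildcard = 255.255.255.255 - subnet mask
255 - 255 = 0
255 - 224 = 31
255 - 0 = 255
255 - 0 = 255
Wildcard: 0.31.255.255


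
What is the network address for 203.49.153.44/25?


IP:   11001011.00110001.10011001.00101100
Mask: 11111111.11111111.11111111.10000000
AND operation:
Net:  11001011.00110001.10011001.00000000
Network: 203.49.153.0/25


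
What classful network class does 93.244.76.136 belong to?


First octet: 93
Binary: 01011101
0xxxxxxx -> Class A (1-126)
Class A, default mask 255.0.0.0 (/8)


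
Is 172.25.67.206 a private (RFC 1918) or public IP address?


RFC 1918 private ranges:
  10.0.0.0/8 (10.0.0.0 - 10.255.255.255)
  172.16.0.0/12 (172.16.0.0 - 172.31.255.255)
  192.168.0.0/16 (192.168.0.0 - 192.168.255.255)
Private (in 172.16.0.0/12)


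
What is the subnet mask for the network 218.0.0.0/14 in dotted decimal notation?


/14 means 14 network bits, 18 host bits
Binary: 11111111111111000000000000000000
Mask: 255.252.0.0


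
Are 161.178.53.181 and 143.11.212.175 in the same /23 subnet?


Mask: 255.255.254.0
161.178.53.181 AND mask = 161.178.52.0
143.11.212.175 AND mask = 143.11.212.0
No, different subnets (161.178.52.0 vs 143.11.212.0)


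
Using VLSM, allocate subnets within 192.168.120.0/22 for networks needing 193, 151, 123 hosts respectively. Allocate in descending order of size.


193 hosts -> /24 (254 usable): 192.168.120.0/24
151 hosts -> /24 (254 usable): 192.168.121.0/24
123 hosts -> /25 (126 usable): 192.168.122.0/25
Allocation: 192.168.120.0/24 (193 hosts, 254 usable); 192.168.121.0/24 (151 hosts, 254 usable); 192.168.122.0/25 (123 hosts, 126 usable)


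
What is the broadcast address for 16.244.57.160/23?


Network: 16.244.56.0/23
Host bits = 9
Set all host bits to 1:
Broadcast: 16.244.57.255


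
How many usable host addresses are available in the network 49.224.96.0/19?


Host bits = 32 - 19 = 13
Total addresses = 2^13 = 8192
Usable = total - 2 (network and broadcast)
Usable hosts: 8190


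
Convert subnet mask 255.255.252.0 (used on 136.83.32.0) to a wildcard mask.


Subnet mask: 255.255.252.0
Wildcard = 255.255.255.255 - subnet mask
255 - 255 = 0
255 - 255 = 0
255 - 252 = 3
255 - 0 = 255
Wildcard: 0.0.3.255


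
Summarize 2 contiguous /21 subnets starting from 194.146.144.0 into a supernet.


Original prefix: /21
Number of subnets: 2 = 2^1
New prefix = 21 - 1 = 20
Supernet: 194.146.144.0/20


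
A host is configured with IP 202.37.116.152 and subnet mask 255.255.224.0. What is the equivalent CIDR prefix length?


Binary: 11111111.11111111.11100000.00000000
Count leading 1s
Prefix: /19


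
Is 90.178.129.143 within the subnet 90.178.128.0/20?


Subnet network: 90.178.128.0
Test IP AND mask: 90.178.128.0
Yes, 90.178.129.143 is in 90.178.128.0/20


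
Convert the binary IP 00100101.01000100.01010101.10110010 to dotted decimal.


00100101 = 37
01000100 = 68
01010101 = 85
10110010 = 178
IP: 37.68.85.178


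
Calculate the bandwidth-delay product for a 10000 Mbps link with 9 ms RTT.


BDP = bandwidth * RTT
= 10000 Mbps * 9 ms
= 10000 * 1e6 * 9 / 1000 bits
= 90000000 bits
= 11250000 bytes
= 10986.3281 KB
BDP = 90000000 bits (11250000 bytes)


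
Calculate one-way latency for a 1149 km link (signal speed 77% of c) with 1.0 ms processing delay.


Speed = 0.77 * 3e5 km/s = 231000 km/s
Propagation delay = 1149 / 231000 = 0.005 s = 4.974 ms
Processing delay = 1.0 ms
Total one-way latency = 5.974 ms


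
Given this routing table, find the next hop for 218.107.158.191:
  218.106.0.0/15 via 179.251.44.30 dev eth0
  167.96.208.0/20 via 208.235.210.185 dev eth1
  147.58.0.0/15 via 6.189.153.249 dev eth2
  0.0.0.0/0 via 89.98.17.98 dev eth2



Longest prefix match for 218.107.158.191:
  /15 218.106.0.0: MATCH
  /20 167.96.208.0: no
  /15 147.58.0.0: no
  /0 0.0.0.0: MATCH
Selected: next-hop 179.251.44.30 via eth0 (matched /15)


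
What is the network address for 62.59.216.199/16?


IP:   00111110.00111011.11011000.11000111
Mask: 11111111.11111111.00000000.00000000
AND operation:
Net:  00111110.00111011.00000000.00000000
Network: 62.59.0.0/16


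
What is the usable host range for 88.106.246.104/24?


Network: 88.106.246.0
Broadcast: 88.106.246.255
First usable = network + 1
Last usable = broadcast - 1
Range: 88.106.246.1 to 88.106.246.254


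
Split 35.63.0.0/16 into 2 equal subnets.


New prefix = 16 + 1 = 17
Each subnet has 32768 addresses
  35.63.0.0/17
  35.63.128.0/17
Subnets: 35.63.0.0/17, 35.63.128.0/17


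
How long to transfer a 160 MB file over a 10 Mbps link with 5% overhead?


Effective throughput = 10 * (1 - 5/100) = 9.5 Mbps
File size in Mb = 160 * 8 = 1280 Mb
Time = 1280 / 9.5
Time = 134.7368 seconds


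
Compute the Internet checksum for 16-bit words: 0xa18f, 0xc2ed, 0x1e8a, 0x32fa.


Sum all words (with carry folding):
+ 0xa18f = 0xa18f
+ 0xc2ed = 0x647d
+ 0x1e8a = 0x8307
+ 0x32fa = 0xb601
One's complement: ~0xb601
Checksum = 0x49fe


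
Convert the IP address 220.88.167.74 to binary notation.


220 = 11011100
88 = 01011000
167 = 10100111
74 = 01001010
Binary: 11011100.01011000.10100111.01001010


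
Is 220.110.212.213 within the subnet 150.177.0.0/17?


Subnet network: 150.177.0.0
Test IP AND mask: 220.110.128.0
No, 220.110.212.213 is not in 150.177.0.0/17


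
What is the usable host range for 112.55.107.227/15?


Network: 112.54.0.0
Broadcast: 112.55.255.255
First usable = network + 1
Last usable = broadcast - 1
Range: 112.54.0.1 to 112.55.255.254


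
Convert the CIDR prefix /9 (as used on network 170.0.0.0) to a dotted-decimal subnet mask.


/9 means 9 network bits, 23 host bits
Binary: 11111111100000000000000000000000
Mask: 255.128.0.0


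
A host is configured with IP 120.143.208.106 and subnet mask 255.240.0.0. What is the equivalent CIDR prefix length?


Binary: 11111111.11110000.00000000.00000000
Count leading 1s
Prefix: /12


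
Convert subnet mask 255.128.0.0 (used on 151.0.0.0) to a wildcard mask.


Subnet mask: 255.128.0.0
Wildcard = 255.255.255.255 - subnet mask
255 - 255 = 0
255 - 128 = 127
255 - 0 = 255
255 - 0 = 255
Wildcard: 0.127.255.255


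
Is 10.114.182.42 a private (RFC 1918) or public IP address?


RFC 1918 private ranges:
  10.0.0.0/8 (10.0.0.0 - 10.255.255.255)
  172.16.0.0/12 (172.16.0.0 - 172.31.255.255)
  192.168.0.0/16 (192.168.0.0 - 192.168.255.255)
Private (in 10.0.0.0/8)


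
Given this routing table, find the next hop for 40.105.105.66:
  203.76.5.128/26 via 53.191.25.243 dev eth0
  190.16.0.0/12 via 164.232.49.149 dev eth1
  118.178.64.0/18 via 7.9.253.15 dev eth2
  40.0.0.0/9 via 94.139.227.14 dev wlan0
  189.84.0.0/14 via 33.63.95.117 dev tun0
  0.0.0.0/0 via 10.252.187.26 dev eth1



Longest prefix match for 40.105.105.66:
  /26 203.76.5.128: no
  /12 190.16.0.0: no
  /18 118.178.64.0: no
  /9 40.0.0.0: MATCH
  /14 189.84.0.0: no
  /0 0.0.0.0: MATCH
Selected: next-hop 94.139.227.14 via wlan0 (matched /9)


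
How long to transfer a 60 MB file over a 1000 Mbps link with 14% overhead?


Effective throughput = 1000 * (1 - 14/100) = 860 Mbps
File size in Mb = 60 * 8 = 480 Mb
Time = 480 / 860
Time = 0.5581 seconds


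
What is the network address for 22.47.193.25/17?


IP:   00010110.00101111.11000001.00011001
Mask: 11111111.11111111.10000000.00000000
AND operation:
Net:  00010110.00101111.10000000.00000000
Network: 22.47.128.0/17


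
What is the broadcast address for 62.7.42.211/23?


Network: 62.7.42.0/23
Host bits = 9
Set all host bits to 1:
Broadcast: 62.7.43.255


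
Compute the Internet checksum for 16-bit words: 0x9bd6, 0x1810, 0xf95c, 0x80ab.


Sum all words (with carry folding):
+ 0x9bd6 = 0x9bd6
+ 0x1810 = 0xb3e6
+ 0xf95c = 0xad43
+ 0x80ab = 0x2def
One's complement: ~0x2def
Checksum = 0xd210


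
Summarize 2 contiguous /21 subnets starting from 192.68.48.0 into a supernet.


Original prefix: /21
Number of subnets: 2 = 2^1
New prefix = 21 - 1 = 20
Supernet: 192.68.48.0/20


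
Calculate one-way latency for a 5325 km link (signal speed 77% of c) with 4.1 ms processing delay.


Speed = 0.77 * 3e5 km/s = 231000 km/s
Propagation delay = 5325 / 231000 = 0.0231 s = 23.0519 ms
Processing delay = 4.1 ms
Total one-way latency = 27.1519 ms


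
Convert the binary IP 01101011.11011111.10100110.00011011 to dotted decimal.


01101011 = 107
11011111 = 223
10100110 = 166
00011011 = 27
IP: 107.223.166.27


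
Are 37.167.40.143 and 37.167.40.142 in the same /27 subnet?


Mask: 255.255.255.224
37.167.40.143 AND mask = 37.167.40.128
37.167.40.142 AND mask = 37.167.40.128
Yes, same subnet (37.167.40.128)


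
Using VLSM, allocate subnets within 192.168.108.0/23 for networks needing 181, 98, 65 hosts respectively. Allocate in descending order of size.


181 hosts -> /24 (254 usable): 192.168.108.0/24
98 hosts -> /25 (126 usable): 192.168.109.0/25
65 hosts -> /25 (126 usable): 192.168.109.128/25
Allocation: 192.168.108.0/24 (181 hosts, 254 usable); 192.168.109.0/25 (98 hosts, 126 usable); 192.168.109.128/25 (65 hosts, 126 usable)


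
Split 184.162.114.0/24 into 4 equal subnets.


New prefix = 24 + 2 = 26
Each subnet has 64 addresses
  184.162.114.0/26
  184.162.114.64/26
  184.162.114.128/26
  184.162.114.192/26
Subnets: 184.162.114.0/26, 184.162.114.64/26, 184.162.114.128/26, 184.162.114.192/26


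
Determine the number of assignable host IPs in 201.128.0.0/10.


Host bits = 32 - 10 = 22
Total addresses = 2^22 = 4194304
Usable = total - 2 (network and broadcast)
Usable hosts: 4194302


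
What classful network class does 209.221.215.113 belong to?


First octet: 209
Binary: 11010001
110xxxxx -> Class C (192-223)
Class C, default mask 255.255.255.0 (/24)


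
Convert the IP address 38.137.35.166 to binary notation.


38 = 00100110
137 = 10001001
35 = 00100011
166 = 10100110
Binary: 00100110.10001001.00100011.10100110


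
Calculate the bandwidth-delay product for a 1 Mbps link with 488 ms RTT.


BDP = bandwidth * RTT
= 1 Mbps * 488 ms
= 1 * 1e6 * 488 / 1000 bits
= 488000 bits
= 61000 bytes
= 59.5703 KB
BDP = 488000 bits (61000 bytes)


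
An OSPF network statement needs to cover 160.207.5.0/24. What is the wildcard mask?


Subnet mask: 255.255.255.0
Wildcard = 255.255.255.255 - subnet mask
255 - 255 = 0
255 - 255 = 0
255 - 255 = 0
255 - 0 = 255
Wildcard: 0.0.0.255


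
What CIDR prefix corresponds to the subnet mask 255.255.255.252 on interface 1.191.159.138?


Binary: 11111111.11111111.11111111.11111100
Count leading 1s
Prefix: /30


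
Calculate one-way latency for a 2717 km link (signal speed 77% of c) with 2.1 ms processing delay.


Speed = 0.77 * 3e5 km/s = 231000 km/s
Propagation delay = 2717 / 231000 = 0.0118 s = 11.7619 ms
Processing delay = 2.1 ms
Total one-way latency = 13.8619 ms


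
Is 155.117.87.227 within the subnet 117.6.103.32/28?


Subnet network: 117.6.103.32
Test IP AND mask: 155.117.87.224
No, 155.117.87.227 is not in 117.6.103.32/28


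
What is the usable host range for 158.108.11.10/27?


Network: 158.108.11.0
Broadcast: 158.108.11.31
First usable = network + 1
Last usable = broadcast - 1
Range: 158.108.11.1 to 158.108.11.30


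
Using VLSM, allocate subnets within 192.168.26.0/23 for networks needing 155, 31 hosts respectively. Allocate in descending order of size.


155 hosts -> /24 (254 usable): 192.168.26.0/24
31 hosts -> /26 (62 usable): 192.168.27.0/26
Allocation: 192.168.26.0/24 (155 hosts, 254 usable); 192.168.27.0/26 (31 hosts, 62 usable)


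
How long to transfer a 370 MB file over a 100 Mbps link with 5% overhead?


Effective throughput = 100 * (1 - 5/100) = 95 Mbps
File size in Mb = 370 * 8 = 2960 Mb
Time = 2960 / 95
Time = 31.1579 seconds


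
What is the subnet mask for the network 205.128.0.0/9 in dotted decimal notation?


/9 means 9 network bits, 23 host bits
Binary: 11111111100000000000000000000000
Mask: 255.128.0.0


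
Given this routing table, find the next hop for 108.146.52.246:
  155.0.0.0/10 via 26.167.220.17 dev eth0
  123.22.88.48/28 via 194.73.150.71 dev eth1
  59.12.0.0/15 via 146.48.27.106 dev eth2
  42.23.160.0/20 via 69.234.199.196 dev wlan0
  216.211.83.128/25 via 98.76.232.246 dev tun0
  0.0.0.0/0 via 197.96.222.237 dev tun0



Longest prefix match for 108.146.52.246:
  /10 155.0.0.0: no
  /28 123.22.88.48: no
  /15 59.12.0.0: no
  /20 42.23.160.0: no
  /25 216.211.83.128: no
  /0 0.0.0.0: MATCH
Selected: next-hop 197.96.222.237 via tun0 (matched /0)


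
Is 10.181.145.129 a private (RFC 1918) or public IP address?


RFC 1918 private ranges:
  10.0.0.0/8 (10.0.0.0 - 10.255.255.255)
  172.16.0.0/12 (172.16.0.0 - 172.31.255.255)
  192.168.0.0/16 (192.168.0.0 - 192.168.255.255)
Private (in 10.0.0.0/8)


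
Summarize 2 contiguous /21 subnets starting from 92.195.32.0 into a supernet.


Original prefix: /21
Number of subnets: 2 = 2^1
New prefix = 21 - 1 = 20
Supernet: 92.195.32.0/20


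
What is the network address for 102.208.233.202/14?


IP:   01100110.11010000.11101001.11001010
Mask: 11111111.11111100.00000000.00000000
AND operation:
Net:  01100110.11010000.00000000.00000000
Network: 102.208.0.0/14


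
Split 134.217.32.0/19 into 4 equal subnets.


New prefix = 19 + 2 = 21
Each subnet has 2048 addresses
  134.217.32.0/21
  134.217.40.0/21
  134.217.48.0/21
  134.217.56.0/21
Subnets: 134.217.32.0/21, 134.217.40.0/21, 134.217.48.0/21, 134.217.56.0/21


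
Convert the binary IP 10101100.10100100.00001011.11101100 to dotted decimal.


10101100 = 172
10100100 = 164
00001011 = 11
11101100 = 236
IP: 172.164.11.236


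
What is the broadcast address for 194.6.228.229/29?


Network: 194.6.228.224/29
Host bits = 3
Set all host bits to 1:
Broadcast: 194.6.228.231


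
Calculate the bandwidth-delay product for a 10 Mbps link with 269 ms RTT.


BDP = bandwidth * RTT
= 10 Mbps * 269 ms
= 10 * 1e6 * 269 / 1000 bits
= 2690000 bits
= 336250 bytes
= 328.3691 KB
BDP = 2690000 bits (336250 bytes)


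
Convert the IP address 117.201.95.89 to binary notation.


117 = 01110101
201 = 11001001
95 = 01011111
89 = 01011001
Binary: 01110101.11001001.01011111.01011001


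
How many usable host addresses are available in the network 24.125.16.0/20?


Host bits = 32 - 20 = 12
Total addresses = 2^12 = 4096
Usable = total - 2 (network and broadcast)
Usable hosts: 4094


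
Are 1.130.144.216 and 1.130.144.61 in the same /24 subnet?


Mask: 255.255.255.0
1.130.144.216 AND mask = 1.130.144.0
1.130.144.61 AND mask = 1.130.144.0
Yes, same subnet (1.130.144.0)


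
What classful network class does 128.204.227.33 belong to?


First octet: 128
Binary: 10000000
10xxxxxx -> Class B (128-191)
Class B, default mask 255.255.0.0 (/16)


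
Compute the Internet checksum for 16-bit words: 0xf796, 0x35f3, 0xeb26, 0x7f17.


Sum all words (with carry folding):
+ 0xf796 = 0xf796
+ 0x35f3 = 0x2d8a
+ 0xeb26 = 0x18b1
+ 0x7f17 = 0x97c8
One's complement: ~0x97c8
Checksum = 0x6837
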